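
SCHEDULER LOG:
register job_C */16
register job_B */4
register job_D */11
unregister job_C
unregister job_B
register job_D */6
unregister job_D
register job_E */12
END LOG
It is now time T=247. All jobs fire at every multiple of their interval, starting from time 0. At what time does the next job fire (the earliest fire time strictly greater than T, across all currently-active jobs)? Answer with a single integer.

Op 1: register job_C */16 -> active={job_C:*/16}
Op 2: register job_B */4 -> active={job_B:*/4, job_C:*/16}
Op 3: register job_D */11 -> active={job_B:*/4, job_C:*/16, job_D:*/11}
Op 4: unregister job_C -> active={job_B:*/4, job_D:*/11}
Op 5: unregister job_B -> active={job_D:*/11}
Op 6: register job_D */6 -> active={job_D:*/6}
Op 7: unregister job_D -> active={}
Op 8: register job_E */12 -> active={job_E:*/12}
  job_E: interval 12, next fire after T=247 is 252
Earliest fire time = 252 (job job_E)

Answer: 252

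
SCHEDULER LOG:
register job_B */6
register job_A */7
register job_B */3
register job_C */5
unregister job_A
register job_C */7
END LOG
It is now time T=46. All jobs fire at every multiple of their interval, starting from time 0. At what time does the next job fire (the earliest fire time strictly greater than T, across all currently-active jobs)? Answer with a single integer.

Op 1: register job_B */6 -> active={job_B:*/6}
Op 2: register job_A */7 -> active={job_A:*/7, job_B:*/6}
Op 3: register job_B */3 -> active={job_A:*/7, job_B:*/3}
Op 4: register job_C */5 -> active={job_A:*/7, job_B:*/3, job_C:*/5}
Op 5: unregister job_A -> active={job_B:*/3, job_C:*/5}
Op 6: register job_C */7 -> active={job_B:*/3, job_C:*/7}
  job_B: interval 3, next fire after T=46 is 48
  job_C: interval 7, next fire after T=46 is 49
Earliest fire time = 48 (job job_B)

Answer: 48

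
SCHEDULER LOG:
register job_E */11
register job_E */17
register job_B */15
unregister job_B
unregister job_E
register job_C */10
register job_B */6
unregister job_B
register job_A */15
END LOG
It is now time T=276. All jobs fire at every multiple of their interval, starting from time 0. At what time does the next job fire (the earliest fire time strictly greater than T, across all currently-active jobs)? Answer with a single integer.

Answer: 280

Derivation:
Op 1: register job_E */11 -> active={job_E:*/11}
Op 2: register job_E */17 -> active={job_E:*/17}
Op 3: register job_B */15 -> active={job_B:*/15, job_E:*/17}
Op 4: unregister job_B -> active={job_E:*/17}
Op 5: unregister job_E -> active={}
Op 6: register job_C */10 -> active={job_C:*/10}
Op 7: register job_B */6 -> active={job_B:*/6, job_C:*/10}
Op 8: unregister job_B -> active={job_C:*/10}
Op 9: register job_A */15 -> active={job_A:*/15, job_C:*/10}
  job_A: interval 15, next fire after T=276 is 285
  job_C: interval 10, next fire after T=276 is 280
Earliest fire time = 280 (job job_C)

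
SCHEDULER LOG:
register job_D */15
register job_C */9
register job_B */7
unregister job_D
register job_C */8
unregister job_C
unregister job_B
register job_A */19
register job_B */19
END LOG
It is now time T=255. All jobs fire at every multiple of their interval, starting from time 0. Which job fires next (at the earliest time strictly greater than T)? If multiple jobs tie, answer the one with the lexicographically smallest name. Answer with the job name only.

Op 1: register job_D */15 -> active={job_D:*/15}
Op 2: register job_C */9 -> active={job_C:*/9, job_D:*/15}
Op 3: register job_B */7 -> active={job_B:*/7, job_C:*/9, job_D:*/15}
Op 4: unregister job_D -> active={job_B:*/7, job_C:*/9}
Op 5: register job_C */8 -> active={job_B:*/7, job_C:*/8}
Op 6: unregister job_C -> active={job_B:*/7}
Op 7: unregister job_B -> active={}
Op 8: register job_A */19 -> active={job_A:*/19}
Op 9: register job_B */19 -> active={job_A:*/19, job_B:*/19}
  job_A: interval 19, next fire after T=255 is 266
  job_B: interval 19, next fire after T=255 is 266
Earliest = 266, winner (lex tiebreak) = job_A

Answer: job_A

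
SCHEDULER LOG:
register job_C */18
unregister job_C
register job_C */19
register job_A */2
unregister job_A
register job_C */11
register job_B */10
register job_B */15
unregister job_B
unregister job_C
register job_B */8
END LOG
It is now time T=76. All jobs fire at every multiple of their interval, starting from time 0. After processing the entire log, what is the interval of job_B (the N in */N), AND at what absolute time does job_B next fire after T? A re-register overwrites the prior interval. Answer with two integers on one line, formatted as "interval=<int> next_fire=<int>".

Op 1: register job_C */18 -> active={job_C:*/18}
Op 2: unregister job_C -> active={}
Op 3: register job_C */19 -> active={job_C:*/19}
Op 4: register job_A */2 -> active={job_A:*/2, job_C:*/19}
Op 5: unregister job_A -> active={job_C:*/19}
Op 6: register job_C */11 -> active={job_C:*/11}
Op 7: register job_B */10 -> active={job_B:*/10, job_C:*/11}
Op 8: register job_B */15 -> active={job_B:*/15, job_C:*/11}
Op 9: unregister job_B -> active={job_C:*/11}
Op 10: unregister job_C -> active={}
Op 11: register job_B */8 -> active={job_B:*/8}
Final interval of job_B = 8
Next fire of job_B after T=76: (76//8+1)*8 = 80

Answer: interval=8 next_fire=80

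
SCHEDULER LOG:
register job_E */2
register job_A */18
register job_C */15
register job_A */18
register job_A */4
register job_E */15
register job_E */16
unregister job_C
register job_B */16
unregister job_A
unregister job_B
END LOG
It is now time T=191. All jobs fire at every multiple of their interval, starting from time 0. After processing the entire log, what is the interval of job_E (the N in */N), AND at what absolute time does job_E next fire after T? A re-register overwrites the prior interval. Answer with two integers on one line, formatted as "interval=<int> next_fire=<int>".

Op 1: register job_E */2 -> active={job_E:*/2}
Op 2: register job_A */18 -> active={job_A:*/18, job_E:*/2}
Op 3: register job_C */15 -> active={job_A:*/18, job_C:*/15, job_E:*/2}
Op 4: register job_A */18 -> active={job_A:*/18, job_C:*/15, job_E:*/2}
Op 5: register job_A */4 -> active={job_A:*/4, job_C:*/15, job_E:*/2}
Op 6: register job_E */15 -> active={job_A:*/4, job_C:*/15, job_E:*/15}
Op 7: register job_E */16 -> active={job_A:*/4, job_C:*/15, job_E:*/16}
Op 8: unregister job_C -> active={job_A:*/4, job_E:*/16}
Op 9: register job_B */16 -> active={job_A:*/4, job_B:*/16, job_E:*/16}
Op 10: unregister job_A -> active={job_B:*/16, job_E:*/16}
Op 11: unregister job_B -> active={job_E:*/16}
Final interval of job_E = 16
Next fire of job_E after T=191: (191//16+1)*16 = 192

Answer: interval=16 next_fire=192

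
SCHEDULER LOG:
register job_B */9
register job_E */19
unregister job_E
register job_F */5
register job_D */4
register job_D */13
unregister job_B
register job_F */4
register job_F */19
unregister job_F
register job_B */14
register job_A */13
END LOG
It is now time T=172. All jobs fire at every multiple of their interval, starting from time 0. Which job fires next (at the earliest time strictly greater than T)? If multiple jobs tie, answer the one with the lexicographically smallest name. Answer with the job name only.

Answer: job_A

Derivation:
Op 1: register job_B */9 -> active={job_B:*/9}
Op 2: register job_E */19 -> active={job_B:*/9, job_E:*/19}
Op 3: unregister job_E -> active={job_B:*/9}
Op 4: register job_F */5 -> active={job_B:*/9, job_F:*/5}
Op 5: register job_D */4 -> active={job_B:*/9, job_D:*/4, job_F:*/5}
Op 6: register job_D */13 -> active={job_B:*/9, job_D:*/13, job_F:*/5}
Op 7: unregister job_B -> active={job_D:*/13, job_F:*/5}
Op 8: register job_F */4 -> active={job_D:*/13, job_F:*/4}
Op 9: register job_F */19 -> active={job_D:*/13, job_F:*/19}
Op 10: unregister job_F -> active={job_D:*/13}
Op 11: register job_B */14 -> active={job_B:*/14, job_D:*/13}
Op 12: register job_A */13 -> active={job_A:*/13, job_B:*/14, job_D:*/13}
  job_A: interval 13, next fire after T=172 is 182
  job_B: interval 14, next fire after T=172 is 182
  job_D: interval 13, next fire after T=172 is 182
Earliest = 182, winner (lex tiebreak) = job_A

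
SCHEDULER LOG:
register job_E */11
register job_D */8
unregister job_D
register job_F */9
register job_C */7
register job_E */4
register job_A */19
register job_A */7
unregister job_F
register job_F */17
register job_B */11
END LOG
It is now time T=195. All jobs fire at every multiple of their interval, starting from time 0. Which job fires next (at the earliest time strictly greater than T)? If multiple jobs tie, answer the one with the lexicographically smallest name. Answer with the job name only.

Op 1: register job_E */11 -> active={job_E:*/11}
Op 2: register job_D */8 -> active={job_D:*/8, job_E:*/11}
Op 3: unregister job_D -> active={job_E:*/11}
Op 4: register job_F */9 -> active={job_E:*/11, job_F:*/9}
Op 5: register job_C */7 -> active={job_C:*/7, job_E:*/11, job_F:*/9}
Op 6: register job_E */4 -> active={job_C:*/7, job_E:*/4, job_F:*/9}
Op 7: register job_A */19 -> active={job_A:*/19, job_C:*/7, job_E:*/4, job_F:*/9}
Op 8: register job_A */7 -> active={job_A:*/7, job_C:*/7, job_E:*/4, job_F:*/9}
Op 9: unregister job_F -> active={job_A:*/7, job_C:*/7, job_E:*/4}
Op 10: register job_F */17 -> active={job_A:*/7, job_C:*/7, job_E:*/4, job_F:*/17}
Op 11: register job_B */11 -> active={job_A:*/7, job_B:*/11, job_C:*/7, job_E:*/4, job_F:*/17}
  job_A: interval 7, next fire after T=195 is 196
  job_B: interval 11, next fire after T=195 is 198
  job_C: interval 7, next fire after T=195 is 196
  job_E: interval 4, next fire after T=195 is 196
  job_F: interval 17, next fire after T=195 is 204
Earliest = 196, winner (lex tiebreak) = job_A

Answer: job_A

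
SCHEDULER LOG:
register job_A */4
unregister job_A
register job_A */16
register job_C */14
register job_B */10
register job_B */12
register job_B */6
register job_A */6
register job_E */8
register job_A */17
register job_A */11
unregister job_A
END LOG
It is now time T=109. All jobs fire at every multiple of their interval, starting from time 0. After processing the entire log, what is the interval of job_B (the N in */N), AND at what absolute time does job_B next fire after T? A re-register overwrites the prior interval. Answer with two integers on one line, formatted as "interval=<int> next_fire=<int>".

Answer: interval=6 next_fire=114

Derivation:
Op 1: register job_A */4 -> active={job_A:*/4}
Op 2: unregister job_A -> active={}
Op 3: register job_A */16 -> active={job_A:*/16}
Op 4: register job_C */14 -> active={job_A:*/16, job_C:*/14}
Op 5: register job_B */10 -> active={job_A:*/16, job_B:*/10, job_C:*/14}
Op 6: register job_B */12 -> active={job_A:*/16, job_B:*/12, job_C:*/14}
Op 7: register job_B */6 -> active={job_A:*/16, job_B:*/6, job_C:*/14}
Op 8: register job_A */6 -> active={job_A:*/6, job_B:*/6, job_C:*/14}
Op 9: register job_E */8 -> active={job_A:*/6, job_B:*/6, job_C:*/14, job_E:*/8}
Op 10: register job_A */17 -> active={job_A:*/17, job_B:*/6, job_C:*/14, job_E:*/8}
Op 11: register job_A */11 -> active={job_A:*/11, job_B:*/6, job_C:*/14, job_E:*/8}
Op 12: unregister job_A -> active={job_B:*/6, job_C:*/14, job_E:*/8}
Final interval of job_B = 6
Next fire of job_B after T=109: (109//6+1)*6 = 114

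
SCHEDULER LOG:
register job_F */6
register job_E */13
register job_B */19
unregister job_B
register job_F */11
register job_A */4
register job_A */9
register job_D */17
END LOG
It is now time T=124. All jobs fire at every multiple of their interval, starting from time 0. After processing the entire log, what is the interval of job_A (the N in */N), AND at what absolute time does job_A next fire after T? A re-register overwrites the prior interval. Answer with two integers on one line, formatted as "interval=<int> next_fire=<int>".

Op 1: register job_F */6 -> active={job_F:*/6}
Op 2: register job_E */13 -> active={job_E:*/13, job_F:*/6}
Op 3: register job_B */19 -> active={job_B:*/19, job_E:*/13, job_F:*/6}
Op 4: unregister job_B -> active={job_E:*/13, job_F:*/6}
Op 5: register job_F */11 -> active={job_E:*/13, job_F:*/11}
Op 6: register job_A */4 -> active={job_A:*/4, job_E:*/13, job_F:*/11}
Op 7: register job_A */9 -> active={job_A:*/9, job_E:*/13, job_F:*/11}
Op 8: register job_D */17 -> active={job_A:*/9, job_D:*/17, job_E:*/13, job_F:*/11}
Final interval of job_A = 9
Next fire of job_A after T=124: (124//9+1)*9 = 126

Answer: interval=9 next_fire=126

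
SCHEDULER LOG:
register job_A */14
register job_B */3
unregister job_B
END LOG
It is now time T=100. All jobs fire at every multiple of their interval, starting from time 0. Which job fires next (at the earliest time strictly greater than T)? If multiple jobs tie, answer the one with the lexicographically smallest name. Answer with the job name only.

Answer: job_A

Derivation:
Op 1: register job_A */14 -> active={job_A:*/14}
Op 2: register job_B */3 -> active={job_A:*/14, job_B:*/3}
Op 3: unregister job_B -> active={job_A:*/14}
  job_A: interval 14, next fire after T=100 is 112
Earliest = 112, winner (lex tiebreak) = job_A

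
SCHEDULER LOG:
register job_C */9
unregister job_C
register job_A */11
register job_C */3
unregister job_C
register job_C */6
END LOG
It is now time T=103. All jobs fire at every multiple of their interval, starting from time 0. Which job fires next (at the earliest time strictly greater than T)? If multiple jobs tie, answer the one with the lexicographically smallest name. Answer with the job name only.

Op 1: register job_C */9 -> active={job_C:*/9}
Op 2: unregister job_C -> active={}
Op 3: register job_A */11 -> active={job_A:*/11}
Op 4: register job_C */3 -> active={job_A:*/11, job_C:*/3}
Op 5: unregister job_C -> active={job_A:*/11}
Op 6: register job_C */6 -> active={job_A:*/11, job_C:*/6}
  job_A: interval 11, next fire after T=103 is 110
  job_C: interval 6, next fire after T=103 is 108
Earliest = 108, winner (lex tiebreak) = job_C

Answer: job_C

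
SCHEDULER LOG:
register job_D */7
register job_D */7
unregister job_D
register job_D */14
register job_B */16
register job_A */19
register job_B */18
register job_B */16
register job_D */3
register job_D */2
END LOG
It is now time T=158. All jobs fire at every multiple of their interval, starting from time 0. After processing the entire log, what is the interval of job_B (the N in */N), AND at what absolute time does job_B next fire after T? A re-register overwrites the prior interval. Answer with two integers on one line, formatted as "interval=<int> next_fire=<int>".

Op 1: register job_D */7 -> active={job_D:*/7}
Op 2: register job_D */7 -> active={job_D:*/7}
Op 3: unregister job_D -> active={}
Op 4: register job_D */14 -> active={job_D:*/14}
Op 5: register job_B */16 -> active={job_B:*/16, job_D:*/14}
Op 6: register job_A */19 -> active={job_A:*/19, job_B:*/16, job_D:*/14}
Op 7: register job_B */18 -> active={job_A:*/19, job_B:*/18, job_D:*/14}
Op 8: register job_B */16 -> active={job_A:*/19, job_B:*/16, job_D:*/14}
Op 9: register job_D */3 -> active={job_A:*/19, job_B:*/16, job_D:*/3}
Op 10: register job_D */2 -> active={job_A:*/19, job_B:*/16, job_D:*/2}
Final interval of job_B = 16
Next fire of job_B after T=158: (158//16+1)*16 = 160

Answer: interval=16 next_fire=160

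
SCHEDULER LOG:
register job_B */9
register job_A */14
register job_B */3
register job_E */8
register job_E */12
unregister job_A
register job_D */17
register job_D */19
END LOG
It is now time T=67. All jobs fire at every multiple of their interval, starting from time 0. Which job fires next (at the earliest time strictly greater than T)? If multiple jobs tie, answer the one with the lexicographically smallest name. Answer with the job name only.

Answer: job_B

Derivation:
Op 1: register job_B */9 -> active={job_B:*/9}
Op 2: register job_A */14 -> active={job_A:*/14, job_B:*/9}
Op 3: register job_B */3 -> active={job_A:*/14, job_B:*/3}
Op 4: register job_E */8 -> active={job_A:*/14, job_B:*/3, job_E:*/8}
Op 5: register job_E */12 -> active={job_A:*/14, job_B:*/3, job_E:*/12}
Op 6: unregister job_A -> active={job_B:*/3, job_E:*/12}
Op 7: register job_D */17 -> active={job_B:*/3, job_D:*/17, job_E:*/12}
Op 8: register job_D */19 -> active={job_B:*/3, job_D:*/19, job_E:*/12}
  job_B: interval 3, next fire after T=67 is 69
  job_D: interval 19, next fire after T=67 is 76
  job_E: interval 12, next fire after T=67 is 72
Earliest = 69, winner (lex tiebreak) = job_B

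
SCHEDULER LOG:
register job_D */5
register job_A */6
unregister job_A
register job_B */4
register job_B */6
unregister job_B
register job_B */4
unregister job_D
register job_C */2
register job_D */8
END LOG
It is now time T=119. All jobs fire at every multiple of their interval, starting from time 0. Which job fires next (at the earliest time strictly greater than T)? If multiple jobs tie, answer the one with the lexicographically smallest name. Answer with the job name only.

Answer: job_B

Derivation:
Op 1: register job_D */5 -> active={job_D:*/5}
Op 2: register job_A */6 -> active={job_A:*/6, job_D:*/5}
Op 3: unregister job_A -> active={job_D:*/5}
Op 4: register job_B */4 -> active={job_B:*/4, job_D:*/5}
Op 5: register job_B */6 -> active={job_B:*/6, job_D:*/5}
Op 6: unregister job_B -> active={job_D:*/5}
Op 7: register job_B */4 -> active={job_B:*/4, job_D:*/5}
Op 8: unregister job_D -> active={job_B:*/4}
Op 9: register job_C */2 -> active={job_B:*/4, job_C:*/2}
Op 10: register job_D */8 -> active={job_B:*/4, job_C:*/2, job_D:*/8}
  job_B: interval 4, next fire after T=119 is 120
  job_C: interval 2, next fire after T=119 is 120
  job_D: interval 8, next fire after T=119 is 120
Earliest = 120, winner (lex tiebreak) = job_B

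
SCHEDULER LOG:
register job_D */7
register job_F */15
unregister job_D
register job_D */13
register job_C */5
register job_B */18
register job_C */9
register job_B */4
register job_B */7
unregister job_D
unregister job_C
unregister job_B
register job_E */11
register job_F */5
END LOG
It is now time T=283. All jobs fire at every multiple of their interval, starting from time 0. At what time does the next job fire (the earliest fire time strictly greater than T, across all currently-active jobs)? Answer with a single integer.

Answer: 285

Derivation:
Op 1: register job_D */7 -> active={job_D:*/7}
Op 2: register job_F */15 -> active={job_D:*/7, job_F:*/15}
Op 3: unregister job_D -> active={job_F:*/15}
Op 4: register job_D */13 -> active={job_D:*/13, job_F:*/15}
Op 5: register job_C */5 -> active={job_C:*/5, job_D:*/13, job_F:*/15}
Op 6: register job_B */18 -> active={job_B:*/18, job_C:*/5, job_D:*/13, job_F:*/15}
Op 7: register job_C */9 -> active={job_B:*/18, job_C:*/9, job_D:*/13, job_F:*/15}
Op 8: register job_B */4 -> active={job_B:*/4, job_C:*/9, job_D:*/13, job_F:*/15}
Op 9: register job_B */7 -> active={job_B:*/7, job_C:*/9, job_D:*/13, job_F:*/15}
Op 10: unregister job_D -> active={job_B:*/7, job_C:*/9, job_F:*/15}
Op 11: unregister job_C -> active={job_B:*/7, job_F:*/15}
Op 12: unregister job_B -> active={job_F:*/15}
Op 13: register job_E */11 -> active={job_E:*/11, job_F:*/15}
Op 14: register job_F */5 -> active={job_E:*/11, job_F:*/5}
  job_E: interval 11, next fire after T=283 is 286
  job_F: interval 5, next fire after T=283 is 285
Earliest fire time = 285 (job job_F)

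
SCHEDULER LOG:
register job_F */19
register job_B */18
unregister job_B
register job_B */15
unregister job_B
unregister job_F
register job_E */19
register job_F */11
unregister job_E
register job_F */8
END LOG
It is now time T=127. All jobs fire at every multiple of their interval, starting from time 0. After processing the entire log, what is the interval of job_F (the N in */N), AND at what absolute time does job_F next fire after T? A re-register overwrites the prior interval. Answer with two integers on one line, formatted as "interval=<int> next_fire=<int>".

Answer: interval=8 next_fire=128

Derivation:
Op 1: register job_F */19 -> active={job_F:*/19}
Op 2: register job_B */18 -> active={job_B:*/18, job_F:*/19}
Op 3: unregister job_B -> active={job_F:*/19}
Op 4: register job_B */15 -> active={job_B:*/15, job_F:*/19}
Op 5: unregister job_B -> active={job_F:*/19}
Op 6: unregister job_F -> active={}
Op 7: register job_E */19 -> active={job_E:*/19}
Op 8: register job_F */11 -> active={job_E:*/19, job_F:*/11}
Op 9: unregister job_E -> active={job_F:*/11}
Op 10: register job_F */8 -> active={job_F:*/8}
Final interval of job_F = 8
Next fire of job_F after T=127: (127//8+1)*8 = 128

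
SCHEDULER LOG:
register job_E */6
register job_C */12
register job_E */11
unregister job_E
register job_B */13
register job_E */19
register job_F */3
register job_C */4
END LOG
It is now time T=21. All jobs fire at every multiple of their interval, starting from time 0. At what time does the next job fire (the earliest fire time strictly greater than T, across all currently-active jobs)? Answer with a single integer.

Op 1: register job_E */6 -> active={job_E:*/6}
Op 2: register job_C */12 -> active={job_C:*/12, job_E:*/6}
Op 3: register job_E */11 -> active={job_C:*/12, job_E:*/11}
Op 4: unregister job_E -> active={job_C:*/12}
Op 5: register job_B */13 -> active={job_B:*/13, job_C:*/12}
Op 6: register job_E */19 -> active={job_B:*/13, job_C:*/12, job_E:*/19}
Op 7: register job_F */3 -> active={job_B:*/13, job_C:*/12, job_E:*/19, job_F:*/3}
Op 8: register job_C */4 -> active={job_B:*/13, job_C:*/4, job_E:*/19, job_F:*/3}
  job_B: interval 13, next fire after T=21 is 26
  job_C: interval 4, next fire after T=21 is 24
  job_E: interval 19, next fire after T=21 is 38
  job_F: interval 3, next fire after T=21 is 24
Earliest fire time = 24 (job job_C)

Answer: 24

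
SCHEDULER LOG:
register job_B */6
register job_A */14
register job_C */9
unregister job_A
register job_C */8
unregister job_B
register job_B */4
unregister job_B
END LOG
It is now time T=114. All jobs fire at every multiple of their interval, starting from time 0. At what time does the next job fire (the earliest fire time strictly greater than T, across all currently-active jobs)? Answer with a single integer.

Op 1: register job_B */6 -> active={job_B:*/6}
Op 2: register job_A */14 -> active={job_A:*/14, job_B:*/6}
Op 3: register job_C */9 -> active={job_A:*/14, job_B:*/6, job_C:*/9}
Op 4: unregister job_A -> active={job_B:*/6, job_C:*/9}
Op 5: register job_C */8 -> active={job_B:*/6, job_C:*/8}
Op 6: unregister job_B -> active={job_C:*/8}
Op 7: register job_B */4 -> active={job_B:*/4, job_C:*/8}
Op 8: unregister job_B -> active={job_C:*/8}
  job_C: interval 8, next fire after T=114 is 120
Earliest fire time = 120 (job job_C)

Answer: 120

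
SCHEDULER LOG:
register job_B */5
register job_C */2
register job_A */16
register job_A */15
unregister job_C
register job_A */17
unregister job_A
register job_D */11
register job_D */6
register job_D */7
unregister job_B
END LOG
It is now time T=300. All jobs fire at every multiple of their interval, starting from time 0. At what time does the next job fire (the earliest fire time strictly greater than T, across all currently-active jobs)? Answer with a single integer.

Answer: 301

Derivation:
Op 1: register job_B */5 -> active={job_B:*/5}
Op 2: register job_C */2 -> active={job_B:*/5, job_C:*/2}
Op 3: register job_A */16 -> active={job_A:*/16, job_B:*/5, job_C:*/2}
Op 4: register job_A */15 -> active={job_A:*/15, job_B:*/5, job_C:*/2}
Op 5: unregister job_C -> active={job_A:*/15, job_B:*/5}
Op 6: register job_A */17 -> active={job_A:*/17, job_B:*/5}
Op 7: unregister job_A -> active={job_B:*/5}
Op 8: register job_D */11 -> active={job_B:*/5, job_D:*/11}
Op 9: register job_D */6 -> active={job_B:*/5, job_D:*/6}
Op 10: register job_D */7 -> active={job_B:*/5, job_D:*/7}
Op 11: unregister job_B -> active={job_D:*/7}
  job_D: interval 7, next fire after T=300 is 301
Earliest fire time = 301 (job job_D)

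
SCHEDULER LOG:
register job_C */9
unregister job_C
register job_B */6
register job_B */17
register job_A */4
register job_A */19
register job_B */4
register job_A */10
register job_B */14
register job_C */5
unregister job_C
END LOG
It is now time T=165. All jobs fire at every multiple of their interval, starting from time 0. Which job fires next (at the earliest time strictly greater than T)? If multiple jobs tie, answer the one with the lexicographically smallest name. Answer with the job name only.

Answer: job_B

Derivation:
Op 1: register job_C */9 -> active={job_C:*/9}
Op 2: unregister job_C -> active={}
Op 3: register job_B */6 -> active={job_B:*/6}
Op 4: register job_B */17 -> active={job_B:*/17}
Op 5: register job_A */4 -> active={job_A:*/4, job_B:*/17}
Op 6: register job_A */19 -> active={job_A:*/19, job_B:*/17}
Op 7: register job_B */4 -> active={job_A:*/19, job_B:*/4}
Op 8: register job_A */10 -> active={job_A:*/10, job_B:*/4}
Op 9: register job_B */14 -> active={job_A:*/10, job_B:*/14}
Op 10: register job_C */5 -> active={job_A:*/10, job_B:*/14, job_C:*/5}
Op 11: unregister job_C -> active={job_A:*/10, job_B:*/14}
  job_A: interval 10, next fire after T=165 is 170
  job_B: interval 14, next fire after T=165 is 168
Earliest = 168, winner (lex tiebreak) = job_B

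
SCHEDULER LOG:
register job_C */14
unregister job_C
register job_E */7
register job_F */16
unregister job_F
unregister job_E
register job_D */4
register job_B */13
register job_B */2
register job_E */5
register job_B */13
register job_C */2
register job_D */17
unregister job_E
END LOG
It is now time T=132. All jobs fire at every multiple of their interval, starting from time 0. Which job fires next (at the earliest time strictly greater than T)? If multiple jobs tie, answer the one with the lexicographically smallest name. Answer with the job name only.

Answer: job_C

Derivation:
Op 1: register job_C */14 -> active={job_C:*/14}
Op 2: unregister job_C -> active={}
Op 3: register job_E */7 -> active={job_E:*/7}
Op 4: register job_F */16 -> active={job_E:*/7, job_F:*/16}
Op 5: unregister job_F -> active={job_E:*/7}
Op 6: unregister job_E -> active={}
Op 7: register job_D */4 -> active={job_D:*/4}
Op 8: register job_B */13 -> active={job_B:*/13, job_D:*/4}
Op 9: register job_B */2 -> active={job_B:*/2, job_D:*/4}
Op 10: register job_E */5 -> active={job_B:*/2, job_D:*/4, job_E:*/5}
Op 11: register job_B */13 -> active={job_B:*/13, job_D:*/4, job_E:*/5}
Op 12: register job_C */2 -> active={job_B:*/13, job_C:*/2, job_D:*/4, job_E:*/5}
Op 13: register job_D */17 -> active={job_B:*/13, job_C:*/2, job_D:*/17, job_E:*/5}
Op 14: unregister job_E -> active={job_B:*/13, job_C:*/2, job_D:*/17}
  job_B: interval 13, next fire after T=132 is 143
  job_C: interval 2, next fire after T=132 is 134
  job_D: interval 17, next fire after T=132 is 136
Earliest = 134, winner (lex tiebreak) = job_C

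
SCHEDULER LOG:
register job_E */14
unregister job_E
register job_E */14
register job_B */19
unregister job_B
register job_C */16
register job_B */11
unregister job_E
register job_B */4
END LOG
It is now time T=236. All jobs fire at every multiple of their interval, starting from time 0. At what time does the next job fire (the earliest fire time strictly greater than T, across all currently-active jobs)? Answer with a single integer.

Op 1: register job_E */14 -> active={job_E:*/14}
Op 2: unregister job_E -> active={}
Op 3: register job_E */14 -> active={job_E:*/14}
Op 4: register job_B */19 -> active={job_B:*/19, job_E:*/14}
Op 5: unregister job_B -> active={job_E:*/14}
Op 6: register job_C */16 -> active={job_C:*/16, job_E:*/14}
Op 7: register job_B */11 -> active={job_B:*/11, job_C:*/16, job_E:*/14}
Op 8: unregister job_E -> active={job_B:*/11, job_C:*/16}
Op 9: register job_B */4 -> active={job_B:*/4, job_C:*/16}
  job_B: interval 4, next fire after T=236 is 240
  job_C: interval 16, next fire after T=236 is 240
Earliest fire time = 240 (job job_B)

Answer: 240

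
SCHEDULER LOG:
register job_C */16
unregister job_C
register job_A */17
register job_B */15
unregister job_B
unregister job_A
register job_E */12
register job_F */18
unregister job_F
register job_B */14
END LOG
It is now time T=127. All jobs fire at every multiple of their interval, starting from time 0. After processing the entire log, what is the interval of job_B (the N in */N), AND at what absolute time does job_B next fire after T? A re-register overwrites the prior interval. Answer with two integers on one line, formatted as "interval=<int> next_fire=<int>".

Answer: interval=14 next_fire=140

Derivation:
Op 1: register job_C */16 -> active={job_C:*/16}
Op 2: unregister job_C -> active={}
Op 3: register job_A */17 -> active={job_A:*/17}
Op 4: register job_B */15 -> active={job_A:*/17, job_B:*/15}
Op 5: unregister job_B -> active={job_A:*/17}
Op 6: unregister job_A -> active={}
Op 7: register job_E */12 -> active={job_E:*/12}
Op 8: register job_F */18 -> active={job_E:*/12, job_F:*/18}
Op 9: unregister job_F -> active={job_E:*/12}
Op 10: register job_B */14 -> active={job_B:*/14, job_E:*/12}
Final interval of job_B = 14
Next fire of job_B after T=127: (127//14+1)*14 = 140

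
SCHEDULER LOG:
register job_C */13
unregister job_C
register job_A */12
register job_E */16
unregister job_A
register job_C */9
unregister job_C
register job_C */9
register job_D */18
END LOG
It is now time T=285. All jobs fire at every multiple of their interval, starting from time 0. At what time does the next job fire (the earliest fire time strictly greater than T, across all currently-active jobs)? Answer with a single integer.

Answer: 288

Derivation:
Op 1: register job_C */13 -> active={job_C:*/13}
Op 2: unregister job_C -> active={}
Op 3: register job_A */12 -> active={job_A:*/12}
Op 4: register job_E */16 -> active={job_A:*/12, job_E:*/16}
Op 5: unregister job_A -> active={job_E:*/16}
Op 6: register job_C */9 -> active={job_C:*/9, job_E:*/16}
Op 7: unregister job_C -> active={job_E:*/16}
Op 8: register job_C */9 -> active={job_C:*/9, job_E:*/16}
Op 9: register job_D */18 -> active={job_C:*/9, job_D:*/18, job_E:*/16}
  job_C: interval 9, next fire after T=285 is 288
  job_D: interval 18, next fire after T=285 is 288
  job_E: interval 16, next fire after T=285 is 288
Earliest fire time = 288 (job job_C)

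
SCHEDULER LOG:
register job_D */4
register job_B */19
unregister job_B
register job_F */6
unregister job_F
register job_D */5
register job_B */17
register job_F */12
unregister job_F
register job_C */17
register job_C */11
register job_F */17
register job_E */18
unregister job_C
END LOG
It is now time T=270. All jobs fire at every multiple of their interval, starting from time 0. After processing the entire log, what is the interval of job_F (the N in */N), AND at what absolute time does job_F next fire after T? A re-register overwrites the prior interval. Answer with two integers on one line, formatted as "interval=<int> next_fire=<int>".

Op 1: register job_D */4 -> active={job_D:*/4}
Op 2: register job_B */19 -> active={job_B:*/19, job_D:*/4}
Op 3: unregister job_B -> active={job_D:*/4}
Op 4: register job_F */6 -> active={job_D:*/4, job_F:*/6}
Op 5: unregister job_F -> active={job_D:*/4}
Op 6: register job_D */5 -> active={job_D:*/5}
Op 7: register job_B */17 -> active={job_B:*/17, job_D:*/5}
Op 8: register job_F */12 -> active={job_B:*/17, job_D:*/5, job_F:*/12}
Op 9: unregister job_F -> active={job_B:*/17, job_D:*/5}
Op 10: register job_C */17 -> active={job_B:*/17, job_C:*/17, job_D:*/5}
Op 11: register job_C */11 -> active={job_B:*/17, job_C:*/11, job_D:*/5}
Op 12: register job_F */17 -> active={job_B:*/17, job_C:*/11, job_D:*/5, job_F:*/17}
Op 13: register job_E */18 -> active={job_B:*/17, job_C:*/11, job_D:*/5, job_E:*/18, job_F:*/17}
Op 14: unregister job_C -> active={job_B:*/17, job_D:*/5, job_E:*/18, job_F:*/17}
Final interval of job_F = 17
Next fire of job_F after T=270: (270//17+1)*17 = 272

Answer: interval=17 next_fire=272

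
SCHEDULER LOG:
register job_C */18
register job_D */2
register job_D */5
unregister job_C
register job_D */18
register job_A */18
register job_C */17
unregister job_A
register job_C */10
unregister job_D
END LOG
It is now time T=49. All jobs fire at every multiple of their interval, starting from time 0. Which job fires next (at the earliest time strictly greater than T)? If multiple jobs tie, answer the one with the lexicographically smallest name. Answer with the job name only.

Answer: job_C

Derivation:
Op 1: register job_C */18 -> active={job_C:*/18}
Op 2: register job_D */2 -> active={job_C:*/18, job_D:*/2}
Op 3: register job_D */5 -> active={job_C:*/18, job_D:*/5}
Op 4: unregister job_C -> active={job_D:*/5}
Op 5: register job_D */18 -> active={job_D:*/18}
Op 6: register job_A */18 -> active={job_A:*/18, job_D:*/18}
Op 7: register job_C */17 -> active={job_A:*/18, job_C:*/17, job_D:*/18}
Op 8: unregister job_A -> active={job_C:*/17, job_D:*/18}
Op 9: register job_C */10 -> active={job_C:*/10, job_D:*/18}
Op 10: unregister job_D -> active={job_C:*/10}
  job_C: interval 10, next fire after T=49 is 50
Earliest = 50, winner (lex tiebreak) = job_C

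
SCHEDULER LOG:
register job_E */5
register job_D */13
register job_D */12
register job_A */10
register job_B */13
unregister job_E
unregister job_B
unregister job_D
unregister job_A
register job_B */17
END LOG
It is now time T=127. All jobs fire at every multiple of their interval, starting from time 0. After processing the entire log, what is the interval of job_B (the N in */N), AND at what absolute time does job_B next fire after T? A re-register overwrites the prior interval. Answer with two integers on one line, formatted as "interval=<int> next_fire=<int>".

Op 1: register job_E */5 -> active={job_E:*/5}
Op 2: register job_D */13 -> active={job_D:*/13, job_E:*/5}
Op 3: register job_D */12 -> active={job_D:*/12, job_E:*/5}
Op 4: register job_A */10 -> active={job_A:*/10, job_D:*/12, job_E:*/5}
Op 5: register job_B */13 -> active={job_A:*/10, job_B:*/13, job_D:*/12, job_E:*/5}
Op 6: unregister job_E -> active={job_A:*/10, job_B:*/13, job_D:*/12}
Op 7: unregister job_B -> active={job_A:*/10, job_D:*/12}
Op 8: unregister job_D -> active={job_A:*/10}
Op 9: unregister job_A -> active={}
Op 10: register job_B */17 -> active={job_B:*/17}
Final interval of job_B = 17
Next fire of job_B after T=127: (127//17+1)*17 = 136

Answer: interval=17 next_fire=136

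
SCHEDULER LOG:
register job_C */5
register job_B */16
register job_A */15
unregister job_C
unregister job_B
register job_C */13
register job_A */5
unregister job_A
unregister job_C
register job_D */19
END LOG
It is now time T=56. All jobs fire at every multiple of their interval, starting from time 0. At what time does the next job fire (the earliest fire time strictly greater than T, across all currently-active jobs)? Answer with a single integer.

Answer: 57

Derivation:
Op 1: register job_C */5 -> active={job_C:*/5}
Op 2: register job_B */16 -> active={job_B:*/16, job_C:*/5}
Op 3: register job_A */15 -> active={job_A:*/15, job_B:*/16, job_C:*/5}
Op 4: unregister job_C -> active={job_A:*/15, job_B:*/16}
Op 5: unregister job_B -> active={job_A:*/15}
Op 6: register job_C */13 -> active={job_A:*/15, job_C:*/13}
Op 7: register job_A */5 -> active={job_A:*/5, job_C:*/13}
Op 8: unregister job_A -> active={job_C:*/13}
Op 9: unregister job_C -> active={}
Op 10: register job_D */19 -> active={job_D:*/19}
  job_D: interval 19, next fire after T=56 is 57
Earliest fire time = 57 (job job_D)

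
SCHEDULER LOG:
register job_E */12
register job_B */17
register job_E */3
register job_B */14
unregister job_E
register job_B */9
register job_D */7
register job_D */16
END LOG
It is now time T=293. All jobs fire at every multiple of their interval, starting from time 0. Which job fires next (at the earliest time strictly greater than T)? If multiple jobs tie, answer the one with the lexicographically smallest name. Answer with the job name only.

Answer: job_B

Derivation:
Op 1: register job_E */12 -> active={job_E:*/12}
Op 2: register job_B */17 -> active={job_B:*/17, job_E:*/12}
Op 3: register job_E */3 -> active={job_B:*/17, job_E:*/3}
Op 4: register job_B */14 -> active={job_B:*/14, job_E:*/3}
Op 5: unregister job_E -> active={job_B:*/14}
Op 6: register job_B */9 -> active={job_B:*/9}
Op 7: register job_D */7 -> active={job_B:*/9, job_D:*/7}
Op 8: register job_D */16 -> active={job_B:*/9, job_D:*/16}
  job_B: interval 9, next fire after T=293 is 297
  job_D: interval 16, next fire after T=293 is 304
Earliest = 297, winner (lex tiebreak) = job_B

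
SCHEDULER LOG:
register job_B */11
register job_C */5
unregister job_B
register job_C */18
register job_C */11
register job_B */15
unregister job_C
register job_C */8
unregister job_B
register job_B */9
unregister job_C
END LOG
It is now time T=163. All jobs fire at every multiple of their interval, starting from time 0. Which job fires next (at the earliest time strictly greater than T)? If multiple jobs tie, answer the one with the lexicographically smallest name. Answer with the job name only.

Answer: job_B

Derivation:
Op 1: register job_B */11 -> active={job_B:*/11}
Op 2: register job_C */5 -> active={job_B:*/11, job_C:*/5}
Op 3: unregister job_B -> active={job_C:*/5}
Op 4: register job_C */18 -> active={job_C:*/18}
Op 5: register job_C */11 -> active={job_C:*/11}
Op 6: register job_B */15 -> active={job_B:*/15, job_C:*/11}
Op 7: unregister job_C -> active={job_B:*/15}
Op 8: register job_C */8 -> active={job_B:*/15, job_C:*/8}
Op 9: unregister job_B -> active={job_C:*/8}
Op 10: register job_B */9 -> active={job_B:*/9, job_C:*/8}
Op 11: unregister job_C -> active={job_B:*/9}
  job_B: interval 9, next fire after T=163 is 171
Earliest = 171, winner (lex tiebreak) = job_B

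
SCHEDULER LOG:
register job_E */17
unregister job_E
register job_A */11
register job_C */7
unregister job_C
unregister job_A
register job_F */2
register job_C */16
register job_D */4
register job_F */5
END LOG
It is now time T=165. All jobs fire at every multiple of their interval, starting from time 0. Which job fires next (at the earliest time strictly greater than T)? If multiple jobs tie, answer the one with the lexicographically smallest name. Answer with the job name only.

Answer: job_D

Derivation:
Op 1: register job_E */17 -> active={job_E:*/17}
Op 2: unregister job_E -> active={}
Op 3: register job_A */11 -> active={job_A:*/11}
Op 4: register job_C */7 -> active={job_A:*/11, job_C:*/7}
Op 5: unregister job_C -> active={job_A:*/11}
Op 6: unregister job_A -> active={}
Op 7: register job_F */2 -> active={job_F:*/2}
Op 8: register job_C */16 -> active={job_C:*/16, job_F:*/2}
Op 9: register job_D */4 -> active={job_C:*/16, job_D:*/4, job_F:*/2}
Op 10: register job_F */5 -> active={job_C:*/16, job_D:*/4, job_F:*/5}
  job_C: interval 16, next fire after T=165 is 176
  job_D: interval 4, next fire after T=165 is 168
  job_F: interval 5, next fire after T=165 is 170
Earliest = 168, winner (lex tiebreak) = job_D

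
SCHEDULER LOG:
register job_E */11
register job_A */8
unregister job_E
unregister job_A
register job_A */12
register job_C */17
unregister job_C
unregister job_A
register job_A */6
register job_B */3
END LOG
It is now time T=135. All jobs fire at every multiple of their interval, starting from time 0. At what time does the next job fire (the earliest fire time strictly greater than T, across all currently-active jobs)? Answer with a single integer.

Answer: 138

Derivation:
Op 1: register job_E */11 -> active={job_E:*/11}
Op 2: register job_A */8 -> active={job_A:*/8, job_E:*/11}
Op 3: unregister job_E -> active={job_A:*/8}
Op 4: unregister job_A -> active={}
Op 5: register job_A */12 -> active={job_A:*/12}
Op 6: register job_C */17 -> active={job_A:*/12, job_C:*/17}
Op 7: unregister job_C -> active={job_A:*/12}
Op 8: unregister job_A -> active={}
Op 9: register job_A */6 -> active={job_A:*/6}
Op 10: register job_B */3 -> active={job_A:*/6, job_B:*/3}
  job_A: interval 6, next fire after T=135 is 138
  job_B: interval 3, next fire after T=135 is 138
Earliest fire time = 138 (job job_A)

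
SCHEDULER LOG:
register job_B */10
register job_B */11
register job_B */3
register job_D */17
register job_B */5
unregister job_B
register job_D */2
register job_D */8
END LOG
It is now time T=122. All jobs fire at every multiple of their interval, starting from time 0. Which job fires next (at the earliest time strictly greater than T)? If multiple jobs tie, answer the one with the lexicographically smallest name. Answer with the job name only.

Op 1: register job_B */10 -> active={job_B:*/10}
Op 2: register job_B */11 -> active={job_B:*/11}
Op 3: register job_B */3 -> active={job_B:*/3}
Op 4: register job_D */17 -> active={job_B:*/3, job_D:*/17}
Op 5: register job_B */5 -> active={job_B:*/5, job_D:*/17}
Op 6: unregister job_B -> active={job_D:*/17}
Op 7: register job_D */2 -> active={job_D:*/2}
Op 8: register job_D */8 -> active={job_D:*/8}
  job_D: interval 8, next fire after T=122 is 128
Earliest = 128, winner (lex tiebreak) = job_D

Answer: job_D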